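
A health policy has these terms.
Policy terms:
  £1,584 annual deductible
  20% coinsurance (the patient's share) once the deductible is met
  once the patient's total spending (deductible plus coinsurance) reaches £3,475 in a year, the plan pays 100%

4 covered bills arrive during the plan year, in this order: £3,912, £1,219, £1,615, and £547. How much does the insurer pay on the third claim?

£1,292

#1 (£3,912): £1,584 finishes the deductible; £2,328 goes to coinsurance; coinsurance £2,328 × 20% = £465.60. Patient owes £2,049.60 (running OOP £2,049.60). Insurer: £3,912 − £2,049.60 = £1,862.40.
#2 (£1,219): deductible already satisfied, so patient's share is 20% × £1,219 = £243.80. Patient pays £243.80; OOP now £2,293.40. Insurer: £1,219 − £243.80 = £975.20.
#3 (£1,615): deductible met; 20% of £1,615 = £323. Cost to patient: £323. OOP to date £2,616.40. Plan pays £1,615 − £323 = £1,292.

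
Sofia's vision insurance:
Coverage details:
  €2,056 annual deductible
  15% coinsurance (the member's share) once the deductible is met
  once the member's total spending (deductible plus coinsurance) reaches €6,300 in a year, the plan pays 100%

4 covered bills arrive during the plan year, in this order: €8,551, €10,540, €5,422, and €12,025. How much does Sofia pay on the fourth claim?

€875.45

Claim 1 — €8,551: €2,056 finishes the deductible; €6,495 goes to coinsurance; coinsurance €6,495 × 15% = €974.25. Member owes €3,030.25 (running OOP €3,030.25).
Claim 2 — €10,540: deductible already satisfied, so member's share is 15% × €10,540 = €1,581. Member owes €1,581 (running OOP €4,611.25).
Claim 3 — €5,422: deductible met; 15% of €5,422 = €813.30. Member pays €813.30; OOP now €5,424.55.
Claim 4 — €12,025: deductible met; 15% of €12,025 = €1,803.75. OOP would hit €7,228.30 > €6,300, so the cap limits the member to €6,300 − €5,424.55 = €875.45.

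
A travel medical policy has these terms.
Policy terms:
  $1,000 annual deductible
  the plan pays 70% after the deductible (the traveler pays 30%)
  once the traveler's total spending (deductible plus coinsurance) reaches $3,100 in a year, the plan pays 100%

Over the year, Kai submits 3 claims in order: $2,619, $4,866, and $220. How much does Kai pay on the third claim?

Claim 1 — $2,619: $1,000 finishes the deductible; $1,619 goes to coinsurance; coinsurance $1,619 × 30% = $485.70. Traveler owes $1,485.70 (running OOP $1,485.70).
Claim 2 — $4,866: deductible met; 30% of $4,866 = $1,459.80. Traveler owes $1,459.80 (running OOP $2,945.50).
Claim 3 — $220: deductible met; 30% of $220 = $66. Traveler pays $66; OOP now $3,011.50.

$66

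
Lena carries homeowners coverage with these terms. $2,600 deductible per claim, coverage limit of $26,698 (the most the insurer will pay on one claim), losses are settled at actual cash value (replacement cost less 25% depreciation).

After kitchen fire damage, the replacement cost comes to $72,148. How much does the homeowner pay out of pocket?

At 25% depreciation, ACV = $72,148 − $18,037 = $54,111.
After the deductible, $54,111 − $2,600 = $51,511 remains.
The $26,698 per-incident cap binds; insurer pays $26,698.
The homeowner bears the rest of the original loss: $72,148 − $26,698 = $45,450.

$45,450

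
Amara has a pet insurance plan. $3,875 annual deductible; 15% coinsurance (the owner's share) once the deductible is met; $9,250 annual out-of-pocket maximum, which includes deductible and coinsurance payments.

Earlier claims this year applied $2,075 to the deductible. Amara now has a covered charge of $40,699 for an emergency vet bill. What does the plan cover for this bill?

$33,524

Remaining deductible: $3,875 − $2,075 = $1,800.
After the $1,800 deductible portion, $40,699 − $1,800 = $38,899 is subject to coinsurance.
Owner's 15% share of $38,899 is $5,834.85.
That puts the owner's cost at $1,800 + $5,834.85 = $7,634.85 before any cap.
Adding $7,634.85 to the $2,075 already spent would give $9,709.85, which exceeds the $9,250 cap; the owner pays just $9,250 − $2,075 = $7,175.
Insurer pays the balance: $40,699 − $7,175 = $33,524.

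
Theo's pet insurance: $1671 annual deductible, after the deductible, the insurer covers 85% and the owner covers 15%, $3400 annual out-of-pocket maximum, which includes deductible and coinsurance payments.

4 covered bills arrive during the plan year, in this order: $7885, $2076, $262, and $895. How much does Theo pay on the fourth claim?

$134.25

Claim 1 ($7885): $1671 to deductible, leaving $6214; 15% of $6214 = $932.10. Owner pays $2603.10; OOP now $2603.10.
Claim 2 ($2076): deductible met; 15% of $2076 = $311.40. Cost to owner: $311.40. OOP to date $2914.50.
Claim 3 ($262): 15% coinsurance on $262 = $39.30. Owner pays $39.30; OOP now $2953.80.
Claim 4 ($895): deductible met; 15% of $895 = $134.25. Owner owes $134.25 (running OOP $3088.05).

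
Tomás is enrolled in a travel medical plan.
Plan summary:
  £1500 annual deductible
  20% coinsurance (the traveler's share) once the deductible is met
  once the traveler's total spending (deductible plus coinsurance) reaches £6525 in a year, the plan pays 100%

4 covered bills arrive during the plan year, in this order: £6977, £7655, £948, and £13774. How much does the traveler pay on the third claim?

Bill 1, £6977: deductible takes £1500, £5477 remains; traveler's 20% is £1095.40. Cost to traveler: £2595.40. OOP to date £2595.40.
Bill 2, £7655: deductible already satisfied, so traveler's share is 20% × £7655 = £1531. Traveler pays £1531; OOP now £4126.40.
Bill 3, £948: deductible already satisfied, so traveler's share is 20% × £948 = £189.60. Traveler owes £189.60 (running OOP £4316).

£189.60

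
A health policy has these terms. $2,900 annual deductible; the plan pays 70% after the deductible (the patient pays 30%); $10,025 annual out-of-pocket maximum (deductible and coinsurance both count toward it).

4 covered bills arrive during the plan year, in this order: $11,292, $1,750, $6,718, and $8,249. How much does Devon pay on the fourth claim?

#1 ($11,292): deductible takes $2,900, $8,392 remains; patient's 30% is $2,517.60. Patient owes $5,417.60 (running OOP $5,417.60).
#2 ($1,750): deductible already satisfied, so patient's share is 30% × $1,750 = $525. Patient pays $525; OOP now $5,942.60.
#3 ($6,718): deductible already satisfied, so patient's share is 30% × $6,718 = $2,015.40. Cost to patient: $2,015.40. OOP to date $7,958.
#4 ($8,249): 30% coinsurance on $8,249 = $2,474.70. Adding that to $7,958 gives $10,432.70, past the $10,025 cap; patient pays only $10,025 − $7,958 = $2,067.

$2,067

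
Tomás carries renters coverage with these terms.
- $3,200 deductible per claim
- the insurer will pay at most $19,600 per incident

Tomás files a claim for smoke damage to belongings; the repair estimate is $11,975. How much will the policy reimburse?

$8,775

Less the $3,200 deductible: $11,975 − $3,200 = $8,775.
$8,775 ≤ $19,600, so the limit doesn't bind; insurer pays $8,775.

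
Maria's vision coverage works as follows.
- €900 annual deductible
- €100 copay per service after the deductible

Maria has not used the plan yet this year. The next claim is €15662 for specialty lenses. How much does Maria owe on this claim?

Deductible not yet touched, so the first €900 of the bill goes to the deductible.
That leaves €15662 − €900 = €14762 for the copay.
Copay on this service: €100.
That puts the member's cost at €900 + €100 = €1000.

€1000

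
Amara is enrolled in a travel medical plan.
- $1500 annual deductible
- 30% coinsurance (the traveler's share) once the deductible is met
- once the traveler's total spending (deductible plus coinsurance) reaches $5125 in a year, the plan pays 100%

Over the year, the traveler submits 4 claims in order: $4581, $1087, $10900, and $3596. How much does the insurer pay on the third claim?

#1 ($4581): $1500 finishes the deductible; $3081 goes to coinsurance; coinsurance $3081 × 30% = $924.30. Cost to traveler: $2424.30. OOP to date $2424.30. Insurer: $4581 − $2424.30 = $2156.70.
#2 ($1087): deductible already satisfied, so traveler's share is 30% × $1087 = $326.10. Traveler pays $326.10; OOP now $2750.40. Insurer: $1087 − $326.10 = $760.90.
#3 ($10900): deductible already satisfied, so traveler's share is 30% × $10900 = $3270. Adding that to $2750.40 gives $6020.40, past the $5125 cap; traveler pays only $5125 − $2750.40 = $2374.60. Plan pays $10900 − $2374.60 = $8525.40.

$8525.40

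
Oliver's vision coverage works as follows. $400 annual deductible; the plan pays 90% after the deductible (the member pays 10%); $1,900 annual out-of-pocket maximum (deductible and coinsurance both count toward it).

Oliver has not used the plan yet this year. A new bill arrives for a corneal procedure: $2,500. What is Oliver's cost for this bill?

Deductible not yet touched, so the first $400 of the bill goes to the deductible.
The remaining $2,100 (= $2,500 − $400) moves to coinsurance.
10% of $2,100 = $210 falls to the member.
Member responsibility before any cap: $400 + $210 = $610.
Total out-of-pocket so far would be $0 + $610 = $610, below the $1,900 cap — no reduction.

$610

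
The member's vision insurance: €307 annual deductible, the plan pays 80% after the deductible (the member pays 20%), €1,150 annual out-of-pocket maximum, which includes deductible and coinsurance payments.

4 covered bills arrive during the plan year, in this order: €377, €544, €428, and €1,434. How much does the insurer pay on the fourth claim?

€1,147.20

Bill 1, €377: €307 finishes the deductible; €70 goes to coinsurance; coinsurance €70 × 20% = €14. Member owes €321 (running OOP €321). Insurer: €377 − €321 = €56.
Bill 2, €544: deductible met; 20% of €544 = €108.80. Cost to member: €108.80. OOP to date €429.80. Plan pays €544 − €108.80 = €435.20.
Bill 3, €428: 20% coinsurance on €428 = €85.60. Member pays €85.60; OOP now €515.40. Insurer: €428 − €85.60 = €342.40.
Bill 4, €1,434: deductible already satisfied, so member's share is 20% × €1,434 = €286.80. Member pays €286.80; OOP now €802.20. Plan pays €1,434 − €286.80 = €1,147.20.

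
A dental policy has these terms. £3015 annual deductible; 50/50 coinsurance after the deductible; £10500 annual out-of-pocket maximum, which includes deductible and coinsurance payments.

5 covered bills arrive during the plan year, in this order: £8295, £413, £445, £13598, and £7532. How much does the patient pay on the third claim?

£222.50

Claim 1 (£8295): £3015 to deductible, leaving £5280; coinsurance £5280 × 50% = £2640. Patient pays £5655; OOP now £5655.
Claim 2 (£413): 50% coinsurance on £413 = £206.50. Patient owes £206.50 (running OOP £5861.50).
Claim 3 (£445): 50% coinsurance on £445 = £222.50. Cost to patient: £222.50. OOP to date £6084.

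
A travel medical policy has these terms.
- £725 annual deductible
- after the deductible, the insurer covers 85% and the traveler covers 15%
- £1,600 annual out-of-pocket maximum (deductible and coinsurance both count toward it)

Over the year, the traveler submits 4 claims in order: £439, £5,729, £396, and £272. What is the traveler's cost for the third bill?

Claim 1 — £439: fully absorbed by the deductible. Cost to traveler: £439. OOP to date £439.
Claim 2 — £5,729: deductible takes £286, £5,443 remains; traveler's 15% is £816.45. Cost to traveler: £1,102.45. OOP to date £1,541.45.
Claim 3 — £396: deductible met; 15% of £396 = £59.40. Adding that to £1,541.45 gives £1,600.85, past the £1,600 cap; traveler pays only £1,600 − £1,541.45 = £58.55.

£58.55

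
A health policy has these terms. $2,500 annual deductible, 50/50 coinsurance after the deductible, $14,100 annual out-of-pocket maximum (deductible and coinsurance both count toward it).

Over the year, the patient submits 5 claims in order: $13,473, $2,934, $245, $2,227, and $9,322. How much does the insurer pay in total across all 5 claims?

Claim 1 — $13,473: deductible takes $2,500, $10,973 remains; coinsurance $10,973 × 50% = $5,486.50. Patient pays $7,986.50; OOP now $7,986.50. Insurer: $13,473 − $7,986.50 = $5,486.50.
Claim 2 — $2,934: deductible met; 50% of $2,934 = $1,467. Patient owes $1,467 (running OOP $9,453.50). Plan pays $2,934 − $1,467 = $1,467.
Claim 3 — $245: 50% coinsurance on $245 = $122.50. Patient owes $122.50 (running OOP $9,576). Plan pays $245 − $122.50 = $122.50.
Claim 4 — $2,227: 50% coinsurance on $2,227 = $1,113.50. Patient owes $1,113.50 (running OOP $10,689.50). Insurer: $2,227 − $1,113.50 = $1,113.50.
Claim 5 — $9,322: 50% coinsurance on $9,322 = $4,661. OOP would hit $15,350.50 > $14,100, so the cap limits the patient to $14,100 − $10,689.50 = $3,410.50. Insurer: $9,322 − $3,410.50 = $5,911.50.
Insurer total = bills − patient's total = $28,201 − $14,100 = $14,101.

$14,101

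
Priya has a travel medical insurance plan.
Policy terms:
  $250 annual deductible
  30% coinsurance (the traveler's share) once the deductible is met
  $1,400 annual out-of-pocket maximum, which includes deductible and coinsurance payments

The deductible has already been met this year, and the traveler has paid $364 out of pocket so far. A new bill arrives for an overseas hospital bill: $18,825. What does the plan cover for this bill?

The deductible is already satisfied, so the full bill goes to coinsurance.
Coinsurance: $18,825 × 30% = $5,647.50.
Year-to-date out-of-pocket would reach $364 + $5,647.50 = $6,011.50, above the $1,400 maximum, so the traveler pays only $1,400 − $364 = $1,036.
Insurer pays the balance: $18,825 − $1,036 = $17,789.

$17,789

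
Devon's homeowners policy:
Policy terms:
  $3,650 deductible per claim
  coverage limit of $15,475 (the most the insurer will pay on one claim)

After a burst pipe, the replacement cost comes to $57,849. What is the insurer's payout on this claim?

Subtract the deductible: $57,849 − $3,650 = $54,199.
$54,199 exceeds the $15,475 limit, so the insurer pays the limit: $15,475.

$15,475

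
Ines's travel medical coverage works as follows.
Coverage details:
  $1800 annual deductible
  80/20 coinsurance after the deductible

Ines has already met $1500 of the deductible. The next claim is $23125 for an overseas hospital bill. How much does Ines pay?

$4865

Deductible still to meet: $1800 − $1500 = $300.
That leaves $23125 − $300 = $22825 for coinsurance.
20% of $22825 = $4565 falls to the traveler.
That puts the traveler's cost at $300 + $4565 = $4865.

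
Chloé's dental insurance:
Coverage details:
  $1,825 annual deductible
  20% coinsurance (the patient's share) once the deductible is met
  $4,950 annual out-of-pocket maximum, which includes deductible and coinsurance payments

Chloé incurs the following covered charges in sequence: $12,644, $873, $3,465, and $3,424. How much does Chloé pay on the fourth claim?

#1 ($12,644): $1,825 to deductible, leaving $10,819; coinsurance $10,819 × 20% = $2,163.80. Patient pays $3,988.80; OOP now $3,988.80.
#2 ($873): deductible met; 20% of $873 = $174.60. Cost to patient: $174.60. OOP to date $4,163.40.
#3 ($3,465): deductible met; 20% of $3,465 = $693. Cost to patient: $693. OOP to date $4,856.40.
#4 ($3,424): 20% coinsurance on $3,424 = $684.80. That would push OOP to $5,541.20, over the $4,950 cap, so patient pays $4,950 − $4,856.40 = $93.60.

$93.60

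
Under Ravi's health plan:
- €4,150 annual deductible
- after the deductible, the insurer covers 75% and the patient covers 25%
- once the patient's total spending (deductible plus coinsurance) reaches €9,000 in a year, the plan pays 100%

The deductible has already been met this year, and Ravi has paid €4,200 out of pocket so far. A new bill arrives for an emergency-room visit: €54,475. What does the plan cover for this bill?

€49,675

With the deductible met, the entire €54,475 is subject to coinsurance.
25% of €54,475 = €13,618.75 falls to the patient.
That would bring total out-of-pocket to €17,818.75, past the €9,000 cap. The patient is capped at €9,000 − €4,200 = €4,800 on this claim.
The plan picks up €54,475 − €4,800 = €49,675.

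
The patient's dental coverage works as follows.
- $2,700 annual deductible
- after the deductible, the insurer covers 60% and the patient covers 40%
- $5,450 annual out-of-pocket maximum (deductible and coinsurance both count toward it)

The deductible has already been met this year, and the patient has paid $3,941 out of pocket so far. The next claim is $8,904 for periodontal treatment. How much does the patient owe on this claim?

$1,509

With the deductible met, the entire $8,904 is subject to coinsurance.
40% of $8,904 = $3,561.60 falls to the patient.
That would bring total out-of-pocket to $7,502.60, past the $5,450 cap. The patient is capped at $5,450 − $3,941 = $1,509 on this claim.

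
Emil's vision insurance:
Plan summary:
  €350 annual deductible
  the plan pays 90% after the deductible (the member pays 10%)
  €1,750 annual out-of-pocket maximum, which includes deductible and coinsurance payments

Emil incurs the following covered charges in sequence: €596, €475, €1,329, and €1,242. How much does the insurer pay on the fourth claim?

€1,117.80

#1 (€596): deductible takes €350, €246 remains; 10% of €246 = €24.60. Cost to member: €374.60. OOP to date €374.60. Insurer: €596 − €374.60 = €221.40.
#2 (€475): 10% coinsurance on €475 = €47.50. Member owes €47.50 (running OOP €422.10). Insurer: €475 − €47.50 = €427.50.
#3 (€1,329): deductible already satisfied, so member's share is 10% × €1,329 = €132.90. Cost to member: €132.90. OOP to date €555. Plan pays €1,329 − €132.90 = €1,196.10.
#4 (€1,242): 10% coinsurance on €1,242 = €124.20. Cost to member: €124.20. OOP to date €679.20. Insurer: €1,242 − €124.20 = €1,117.80.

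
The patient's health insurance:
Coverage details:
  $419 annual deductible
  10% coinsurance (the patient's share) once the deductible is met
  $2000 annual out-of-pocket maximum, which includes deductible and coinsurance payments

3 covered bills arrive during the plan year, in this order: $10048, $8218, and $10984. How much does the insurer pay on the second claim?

$7599.90

Claim 1 — $10048: $419 finishes the deductible; $9629 goes to coinsurance; coinsurance $9629 × 10% = $962.90. Patient owes $1381.90 (running OOP $1381.90). Plan pays $10048 − $1381.90 = $8666.10.
Claim 2 — $8218: 10% coinsurance on $8218 = $821.80. That would push OOP to $2203.70, over the $2000 cap, so patient pays $2000 − $1381.90 = $618.10. Plan pays $8218 − $618.10 = $7599.90.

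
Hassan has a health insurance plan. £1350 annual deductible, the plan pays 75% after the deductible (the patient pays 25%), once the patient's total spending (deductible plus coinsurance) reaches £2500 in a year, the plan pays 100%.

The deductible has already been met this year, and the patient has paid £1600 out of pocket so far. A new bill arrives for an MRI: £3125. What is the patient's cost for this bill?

£781.25

With the deductible met, the entire £3125 is subject to coinsurance.
Coinsurance: £3125 × 25% = £781.25.
Cumulative spending £1600 + £781.25 = £2381.25 stays under the £2500 maximum.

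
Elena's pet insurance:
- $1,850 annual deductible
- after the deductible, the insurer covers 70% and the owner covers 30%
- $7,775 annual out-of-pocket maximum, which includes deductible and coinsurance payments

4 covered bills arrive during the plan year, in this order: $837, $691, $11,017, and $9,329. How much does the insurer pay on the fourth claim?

$6,612.50

Claim 1 ($837): entire amount goes to the deductible. Cost to owner: $837. OOP to date $837. Insurer: $837 − $837 = $0.
Claim 2 ($691): fully absorbed by the deductible. Owner pays $691; OOP now $1,528. Insurer: $691 − $691 = $0.
Claim 3 ($11,017): $322 finishes the deductible; $10,695 goes to coinsurance; owner's 30% is $3,208.50. Owner pays $3,530.50; OOP now $5,058.50. Insurer: $11,017 − $3,530.50 = $7,486.50.
Claim 4 ($9,329): deductible already satisfied, so owner's share is 30% × $9,329 = $2,798.70. Adding that to $5,058.50 gives $7,857.20, past the $7,775 cap; owner pays only $7,775 − $5,058.50 = $2,716.50. Plan pays $9,329 − $2,716.50 = $6,612.50.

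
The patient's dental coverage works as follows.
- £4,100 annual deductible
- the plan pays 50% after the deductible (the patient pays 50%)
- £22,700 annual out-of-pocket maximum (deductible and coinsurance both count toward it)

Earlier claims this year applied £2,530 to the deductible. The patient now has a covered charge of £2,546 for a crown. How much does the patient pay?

Deductible still to meet: £4,100 − £2,530 = £1,570.
The remaining £976 (= £2,546 − £1,570) moves to coinsurance.
50% of £976 = £488 falls to the patient.
So the patient owes £1,570 + £488 = £2,058 before any cap.
Total out-of-pocket so far would be £2,530 + £2,058 = £4,588, below the £22,700 cap — no reduction.

£2,058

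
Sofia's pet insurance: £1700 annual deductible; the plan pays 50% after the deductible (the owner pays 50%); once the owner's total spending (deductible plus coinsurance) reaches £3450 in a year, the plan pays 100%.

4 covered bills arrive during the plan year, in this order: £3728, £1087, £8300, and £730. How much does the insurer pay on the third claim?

£8107.50

Bill 1, £3728: £1700 finishes the deductible; £2028 goes to coinsurance; owner's 50% is £1014. Cost to owner: £2714. OOP to date £2714. Plan pays £3728 − £2714 = £1014.
Bill 2, £1087: 50% coinsurance on £1087 = £543.50. Owner pays £543.50; OOP now £3257.50. Insurer: £1087 − £543.50 = £543.50.
Bill 3, £8300: 50% coinsurance on £8300 = £4150. Adding that to £3257.50 gives £7407.50, past the £3450 cap; owner pays only £3450 − £3257.50 = £192.50. Plan pays £8300 − £192.50 = £8107.50.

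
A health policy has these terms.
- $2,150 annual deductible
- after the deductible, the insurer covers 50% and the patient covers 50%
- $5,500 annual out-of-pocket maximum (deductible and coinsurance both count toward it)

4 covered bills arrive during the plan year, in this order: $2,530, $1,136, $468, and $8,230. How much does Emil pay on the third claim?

$234

Claim 1 — $2,530: $2,150 finishes the deductible; $380 goes to coinsurance; patient's 50% is $190. Patient owes $2,340 (running OOP $2,340).
Claim 2 — $1,136: 50% coinsurance on $1,136 = $568. Cost to patient: $568. OOP to date $2,908.
Claim 3 — $468: deductible already satisfied, so patient's share is 50% × $468 = $234. Patient owes $234 (running OOP $3,142).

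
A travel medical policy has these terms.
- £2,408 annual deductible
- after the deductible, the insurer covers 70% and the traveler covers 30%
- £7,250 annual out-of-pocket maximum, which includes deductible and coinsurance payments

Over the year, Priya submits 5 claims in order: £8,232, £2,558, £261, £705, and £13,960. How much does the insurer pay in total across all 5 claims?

Claim 1 (£8,232): deductible takes £2,408, £5,824 remains; 30% of £5,824 = £1,747.20. Traveler owes £4,155.20 (running OOP £4,155.20). Plan pays £8,232 − £4,155.20 = £4,076.80.
Claim 2 (£2,558): 30% coinsurance on £2,558 = £767.40. Traveler owes £767.40 (running OOP £4,922.60). Plan pays £2,558 − £767.40 = £1,790.60.
Claim 3 (£261): deductible met; 30% of £261 = £78.30. Traveler owes £78.30 (running OOP £5,000.90). Insurer: £261 − £78.30 = £182.70.
Claim 4 (£705): deductible met; 30% of £705 = £211.50. Traveler owes £211.50 (running OOP £5,212.40). Plan pays £705 − £211.50 = £493.50.
Claim 5 (£13,960): deductible met; 30% of £13,960 = £4,188. OOP would hit £9,400.40 > £7,250, so the cap limits the traveler to £7,250 − £5,212.40 = £2,037.60. Plan pays £13,960 − £2,037.60 = £11,922.40.
Insurer total: £4,076.80 + £1,790.60 + £182.70 + £493.50 + £11,922.40 = £18,466.

£18,466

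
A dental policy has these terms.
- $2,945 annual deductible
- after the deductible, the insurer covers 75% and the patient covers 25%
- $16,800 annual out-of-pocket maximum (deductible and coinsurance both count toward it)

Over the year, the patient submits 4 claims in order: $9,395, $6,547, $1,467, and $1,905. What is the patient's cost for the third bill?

Claim 1 — $9,395: $2,945 to deductible, leaving $6,450; patient's 25% is $1,612.50. Patient owes $4,557.50 (running OOP $4,557.50).
Claim 2 — $6,547: deductible met; 25% of $6,547 = $1,636.75. Cost to patient: $1,636.75. OOP to date $6,194.25.
Claim 3 — $1,467: 25% coinsurance on $1,467 = $366.75. Patient pays $366.75; OOP now $6,561.

$366.75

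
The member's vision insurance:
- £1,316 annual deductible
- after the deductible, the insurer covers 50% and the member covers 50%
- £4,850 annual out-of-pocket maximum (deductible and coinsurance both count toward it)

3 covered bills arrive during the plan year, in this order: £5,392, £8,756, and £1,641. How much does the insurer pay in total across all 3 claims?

#1 (£5,392): £1,316 finishes the deductible; £4,076 goes to coinsurance; member's 50% is £2,038. Member owes £3,354 (running OOP £3,354). Plan pays £5,392 − £3,354 = £2,038.
#2 (£8,756): 50% coinsurance on £8,756 = £4,378. OOP would hit £7,732 > £4,850, so the cap limits the member to £4,850 − £3,354 = £1,496. Insurer: £8,756 − £1,496 = £7,260.
#3 (£1,641): deductible met; 50% of £1,641 = £820.50. That would push OOP to £5,670.50, over the £4,850 cap, so member pays £4,850 − £4,850 = £0. Plan pays £1,641 − £0 = £1,641.
Insurer total = bills − member's total = £15,789 − £4,850 = £10,939.

£10,939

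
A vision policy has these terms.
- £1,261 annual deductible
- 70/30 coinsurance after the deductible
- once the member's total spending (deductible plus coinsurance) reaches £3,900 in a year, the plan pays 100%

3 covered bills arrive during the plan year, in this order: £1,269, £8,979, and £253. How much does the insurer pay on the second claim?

#1 (£1,269): deductible takes £1,261, £8 remains; coinsurance £8 × 30% = £2.40. Member pays £1,263.40; OOP now £1,263.40. Insurer: £1,269 − £1,263.40 = £5.60.
#2 (£8,979): deductible already satisfied, so member's share is 30% × £8,979 = £2,693.70. That would push OOP to £3,957.10, over the £3,900 cap, so member pays £3,900 − £1,263.40 = £2,636.60. Insurer: £8,979 − £2,636.60 = £6,342.40.

£6,342.40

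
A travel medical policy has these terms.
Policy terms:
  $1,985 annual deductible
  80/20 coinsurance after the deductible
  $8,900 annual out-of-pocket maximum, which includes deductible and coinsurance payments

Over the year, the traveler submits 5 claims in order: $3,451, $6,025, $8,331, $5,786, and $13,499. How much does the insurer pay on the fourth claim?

$4,628.80

Claim 1 ($3,451): $1,985 to deductible, leaving $1,466; traveler's 20% is $293.20. Cost to traveler: $2,278.20. OOP to date $2,278.20. Plan pays $3,451 − $2,278.20 = $1,172.80.
Claim 2 ($6,025): deductible already satisfied, so traveler's share is 20% × $6,025 = $1,205. Cost to traveler: $1,205. OOP to date $3,483.20. Plan pays $6,025 − $1,205 = $4,820.
Claim 3 ($8,331): deductible already satisfied, so traveler's share is 20% × $8,331 = $1,666.20. Traveler owes $1,666.20 (running OOP $5,149.40). Plan pays $8,331 − $1,666.20 = $6,664.80.
Claim 4 ($5,786): deductible met; 20% of $5,786 = $1,157.20. Cost to traveler: $1,157.20. OOP to date $6,306.60. Plan pays $5,786 − $1,157.20 = $4,628.80.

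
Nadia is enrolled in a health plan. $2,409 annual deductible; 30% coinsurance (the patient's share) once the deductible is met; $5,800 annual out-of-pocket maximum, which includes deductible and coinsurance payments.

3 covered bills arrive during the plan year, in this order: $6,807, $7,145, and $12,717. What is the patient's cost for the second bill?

Bill 1, $6,807: $2,409 to deductible, leaving $4,398; patient's 30% is $1,319.40. Cost to patient: $3,728.40. OOP to date $3,728.40.
Bill 2, $7,145: deductible met; 30% of $7,145 = $2,143.50. OOP would hit $5,871.90 > $5,800, so the cap limits the patient to $5,800 − $3,728.40 = $2,071.60.

$2,071.60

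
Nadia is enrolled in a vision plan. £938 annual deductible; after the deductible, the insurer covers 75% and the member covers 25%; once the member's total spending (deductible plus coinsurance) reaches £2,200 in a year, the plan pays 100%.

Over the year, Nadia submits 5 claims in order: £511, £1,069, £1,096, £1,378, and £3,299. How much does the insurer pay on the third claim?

Claim 1 (£511): fully absorbed by the deductible. Member pays £511; OOP now £511. Insurer: £511 − £511 = £0.
Claim 2 (£1,069): £427 finishes the deductible; £642 goes to coinsurance; 25% of £642 = £160.50. Member pays £587.50; OOP now £1,098.50. Insurer: £1,069 − £587.50 = £481.50.
Claim 3 (£1,096): 25% coinsurance on £1,096 = £274. Member pays £274; OOP now £1,372.50. Plan pays £1,096 − £274 = £822.

£822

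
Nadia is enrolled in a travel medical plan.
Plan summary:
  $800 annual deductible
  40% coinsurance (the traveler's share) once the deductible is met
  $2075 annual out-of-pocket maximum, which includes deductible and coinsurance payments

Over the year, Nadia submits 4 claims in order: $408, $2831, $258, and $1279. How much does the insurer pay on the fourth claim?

Claim 1 — $408: entire amount goes to the deductible. Traveler pays $408; OOP now $408. Plan pays $408 − $408 = $0.
Claim 2 — $2831: $392 to deductible, leaving $2439; 40% of $2439 = $975.60. Traveler pays $1367.60; OOP now $1775.60. Insurer: $2831 − $1367.60 = $1463.40.
Claim 3 — $258: deductible already satisfied, so traveler's share is 40% × $258 = $103.20. Cost to traveler: $103.20. OOP to date $1878.80. Insurer: $258 − $103.20 = $154.80.
Claim 4 — $1279: deductible met; 40% of $1279 = $511.60. Adding that to $1878.80 gives $2390.40, past the $2075 cap; traveler pays only $2075 − $1878.80 = $196.20. Plan pays $1279 − $196.20 = $1082.80.

$1082.80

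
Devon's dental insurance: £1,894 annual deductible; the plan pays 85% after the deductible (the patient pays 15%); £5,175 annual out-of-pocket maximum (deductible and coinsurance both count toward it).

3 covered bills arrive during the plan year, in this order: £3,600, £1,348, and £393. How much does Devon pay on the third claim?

£58.95

Claim 1 (£3,600): £1,894 finishes the deductible; £1,706 goes to coinsurance; patient's 15% is £255.90. Patient pays £2,149.90; OOP now £2,149.90.
Claim 2 (£1,348): deductible already satisfied, so patient's share is 15% × £1,348 = £202.20. Cost to patient: £202.20. OOP to date £2,352.10.
Claim 3 (£393): deductible met; 15% of £393 = £58.95. Patient pays £58.95; OOP now £2,411.05.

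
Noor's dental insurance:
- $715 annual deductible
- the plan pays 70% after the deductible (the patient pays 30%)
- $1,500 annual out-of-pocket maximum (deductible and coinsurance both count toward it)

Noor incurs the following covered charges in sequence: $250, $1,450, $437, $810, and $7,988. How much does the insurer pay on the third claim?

Claim 1 — $250: entire amount goes to the deductible. Patient owes $250 (running OOP $250). Insurer: $250 − $250 = $0.
Claim 2 — $1,450: deductible takes $465, $985 remains; coinsurance $985 × 30% = $295.50. Patient pays $760.50; OOP now $1,010.50. Plan pays $1,450 − $760.50 = $689.50.
Claim 3 — $437: 30% coinsurance on $437 = $131.10. Cost to patient: $131.10. OOP to date $1,141.60. Plan pays $437 − $131.10 = $305.90.

$305.90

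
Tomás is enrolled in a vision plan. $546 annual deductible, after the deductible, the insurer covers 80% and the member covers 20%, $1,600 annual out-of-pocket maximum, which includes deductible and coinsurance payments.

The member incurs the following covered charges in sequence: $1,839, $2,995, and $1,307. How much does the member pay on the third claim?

Claim 1 ($1,839): deductible takes $546, $1,293 remains; 20% of $1,293 = $258.60. Cost to member: $804.60. OOP to date $804.60.
Claim 2 ($2,995): 20% coinsurance on $2,995 = $599. Member pays $599; OOP now $1,403.60.
Claim 3 ($1,307): deductible met; 20% of $1,307 = $261.40. That would push OOP to $1,665, over the $1,600 cap, so member pays $1,600 − $1,403.60 = $196.40.

$196.40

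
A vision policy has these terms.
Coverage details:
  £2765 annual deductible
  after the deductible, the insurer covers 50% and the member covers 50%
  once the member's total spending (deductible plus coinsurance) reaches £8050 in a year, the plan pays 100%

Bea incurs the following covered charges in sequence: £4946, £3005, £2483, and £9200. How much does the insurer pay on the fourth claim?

£7749.50

#1 (£4946): deductible takes £2765, £2181 remains; member's 50% is £1090.50. Member owes £3855.50 (running OOP £3855.50). Plan pays £4946 − £3855.50 = £1090.50.
#2 (£3005): 50% coinsurance on £3005 = £1502.50. Member pays £1502.50; OOP now £5358. Plan pays £3005 − £1502.50 = £1502.50.
#3 (£2483): deductible already satisfied, so member's share is 50% × £2483 = £1241.50. Member pays £1241.50; OOP now £6599.50. Plan pays £2483 − £1241.50 = £1241.50.
#4 (£9200): deductible already satisfied, so member's share is 50% × £9200 = £4600. Adding that to £6599.50 gives £11199.50, past the £8050 cap; member pays only £8050 − £6599.50 = £1450.50. Plan pays £9200 − £1450.50 = £7749.50.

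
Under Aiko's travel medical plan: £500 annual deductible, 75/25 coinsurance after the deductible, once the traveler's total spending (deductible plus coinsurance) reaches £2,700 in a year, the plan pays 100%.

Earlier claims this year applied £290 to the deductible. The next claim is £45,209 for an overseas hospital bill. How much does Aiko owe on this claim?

£290 of the £500 deductible is already met, leaving £210.
That leaves £45,209 − £210 = £44,999 for coinsurance.
Traveler's 25% share of £44,999 is £11,249.75.
That puts the traveler's cost at £210 + £11,249.75 = £11,459.75 before any cap.
That would bring total out-of-pocket to £11,749.75, past the £2,700 cap. The traveler is capped at £2,700 − £290 = £2,410 on this claim.

£2,410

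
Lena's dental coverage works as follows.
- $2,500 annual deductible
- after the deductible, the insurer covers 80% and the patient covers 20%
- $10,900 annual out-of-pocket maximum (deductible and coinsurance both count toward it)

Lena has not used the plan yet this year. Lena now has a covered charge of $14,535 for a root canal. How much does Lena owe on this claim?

$4,907

The full $2,500 deductible is still open; $2,500 of this bill applies to it.
The remaining $12,035 (= $14,535 − $2,500) moves to coinsurance.
20% of $12,035 = $2,407 falls to the patient.
So the patient owes $2,500 + $2,407 = $4,907 before any cap.
Cumulative spending $0 + $4,907 = $4,907 stays under the $10,900 maximum.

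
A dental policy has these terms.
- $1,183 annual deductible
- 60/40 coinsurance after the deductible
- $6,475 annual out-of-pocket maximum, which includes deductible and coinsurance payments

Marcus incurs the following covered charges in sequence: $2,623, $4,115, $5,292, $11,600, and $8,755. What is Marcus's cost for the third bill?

Claim 1 ($2,623): deductible takes $1,183, $1,440 remains; 40% of $1,440 = $576. Patient pays $1,759; OOP now $1,759.
Claim 2 ($4,115): 40% coinsurance on $4,115 = $1,646. Cost to patient: $1,646. OOP to date $3,405.
Claim 3 ($5,292): 40% coinsurance on $5,292 = $2,116.80. Patient pays $2,116.80; OOP now $5,521.80.

$2,116.80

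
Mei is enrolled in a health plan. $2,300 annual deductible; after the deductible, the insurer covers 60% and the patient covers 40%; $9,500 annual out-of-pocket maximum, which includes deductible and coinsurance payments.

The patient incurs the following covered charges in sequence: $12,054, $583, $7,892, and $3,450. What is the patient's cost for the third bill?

Bill 1, $12,054: deductible takes $2,300, $9,754 remains; 40% of $9,754 = $3,901.60. Cost to patient: $6,201.60. OOP to date $6,201.60.
Bill 2, $583: deductible met; 40% of $583 = $233.20. Patient owes $233.20 (running OOP $6,434.80).
Bill 3, $7,892: 40% coinsurance on $7,892 = $3,156.80. OOP would hit $9,591.60 > $9,500, so the cap limits the patient to $9,500 − $6,434.80 = $3,065.20.

$3,065.20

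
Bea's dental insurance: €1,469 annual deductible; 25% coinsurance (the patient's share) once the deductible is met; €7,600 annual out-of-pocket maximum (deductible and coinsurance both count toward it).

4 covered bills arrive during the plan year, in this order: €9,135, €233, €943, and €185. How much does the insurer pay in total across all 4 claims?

Claim 1 (€9,135): deductible takes €1,469, €7,666 remains; patient's 25% is €1,916.50. Patient owes €3,385.50 (running OOP €3,385.50). Insurer: €9,135 − €3,385.50 = €5,749.50.
Claim 2 (€233): 25% coinsurance on €233 = €58.25. Patient pays €58.25; OOP now €3,443.75. Insurer: €233 − €58.25 = €174.75.
Claim 3 (€943): 25% coinsurance on €943 = €235.75. Patient owes €235.75 (running OOP €3,679.50). Insurer: €943 − €235.75 = €707.25.
Claim 4 (€185): deductible already satisfied, so patient's share is 25% × €185 = €46.25. Cost to patient: €46.25. OOP to date €3,725.75. Insurer: €185 − €46.25 = €138.75.
Insurer total = bills − patient's total = €10,496 − €3,725.75 = €6,770.25.

€6,770.25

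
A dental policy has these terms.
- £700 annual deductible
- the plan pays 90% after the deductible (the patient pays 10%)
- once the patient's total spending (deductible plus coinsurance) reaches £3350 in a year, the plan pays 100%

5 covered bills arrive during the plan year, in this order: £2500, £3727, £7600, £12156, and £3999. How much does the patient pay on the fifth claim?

£121.70

Bill 1, £2500: £700 finishes the deductible; £1800 goes to coinsurance; 10% of £1800 = £180. Cost to patient: £880. OOP to date £880.
Bill 2, £3727: 10% coinsurance on £3727 = £372.70. Patient owes £372.70 (running OOP £1252.70).
Bill 3, £7600: deductible already satisfied, so patient's share is 10% × £7600 = £760. Patient pays £760; OOP now £2012.70.
Bill 4, £12156: 10% coinsurance on £12156 = £1215.60. Cost to patient: £1215.60. OOP to date £3228.30.
Bill 5, £3999: 10% coinsurance on £3999 = £399.90. That would push OOP to £3628.20, over the £3350 cap, so patient pays £3350 − £3228.30 = £121.70.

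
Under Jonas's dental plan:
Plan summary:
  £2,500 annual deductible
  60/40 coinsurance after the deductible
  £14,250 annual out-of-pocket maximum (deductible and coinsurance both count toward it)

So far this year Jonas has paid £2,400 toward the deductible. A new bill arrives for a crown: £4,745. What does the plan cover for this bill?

Remaining deductible: £2,500 − £2,400 = £100.
After the £100 deductible portion, £4,745 − £100 = £4,645 is subject to coinsurance.
Patient's 40% share of £4,645 is £1,858.
That puts the patient's cost at £100 + £1,858 = £1,958 before any cap.
Cumulative spending £2,400 + £1,958 = £4,358 stays under the £14,250 maximum.
The insurer covers the remainder: £4,745 − £1,958 = £2,787.

£2,787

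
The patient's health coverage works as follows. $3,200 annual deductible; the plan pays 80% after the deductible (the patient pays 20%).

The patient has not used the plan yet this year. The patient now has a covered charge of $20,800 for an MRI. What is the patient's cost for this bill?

Deductible not yet touched, so the first $3,200 of the bill goes to the deductible.
That leaves $20,800 − $3,200 = $17,600 for coinsurance.
Coinsurance: $17,600 × 20% = $3,520.
So the patient owes $3,200 + $3,520 = $6,720.

$6,720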